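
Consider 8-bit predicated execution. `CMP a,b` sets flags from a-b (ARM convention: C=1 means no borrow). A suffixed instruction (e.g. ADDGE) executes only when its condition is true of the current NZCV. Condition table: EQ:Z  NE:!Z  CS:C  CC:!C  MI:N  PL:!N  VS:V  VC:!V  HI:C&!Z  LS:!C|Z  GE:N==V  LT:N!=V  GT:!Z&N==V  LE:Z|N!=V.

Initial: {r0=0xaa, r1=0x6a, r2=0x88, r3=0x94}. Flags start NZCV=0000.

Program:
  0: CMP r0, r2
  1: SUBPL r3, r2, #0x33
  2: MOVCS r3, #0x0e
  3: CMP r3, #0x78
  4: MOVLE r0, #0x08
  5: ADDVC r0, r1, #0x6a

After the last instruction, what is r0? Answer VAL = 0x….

0: ✓ CMP  NZCV=0010
1: ✓ SUBPL  r3←0x55
2: ✓ MOVCS  r3←0x0e
3: ✓ CMP  NZCV=1000
4: ✓ MOVLE  r0←0x08
5: ✓ ADDVC  r0←0xd4

VAL = 0xd4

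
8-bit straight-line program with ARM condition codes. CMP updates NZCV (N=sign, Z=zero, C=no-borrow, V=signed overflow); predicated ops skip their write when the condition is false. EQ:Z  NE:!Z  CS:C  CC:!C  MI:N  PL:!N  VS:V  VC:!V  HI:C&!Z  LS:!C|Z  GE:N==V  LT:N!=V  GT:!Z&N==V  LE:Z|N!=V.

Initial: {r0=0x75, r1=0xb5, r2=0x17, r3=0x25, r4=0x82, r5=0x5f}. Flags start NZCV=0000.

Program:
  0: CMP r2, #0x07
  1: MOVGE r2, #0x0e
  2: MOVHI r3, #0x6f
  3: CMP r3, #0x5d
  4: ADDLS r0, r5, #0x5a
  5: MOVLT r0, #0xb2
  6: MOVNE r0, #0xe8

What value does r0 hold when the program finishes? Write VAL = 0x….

VAL = 0xe8

0: ✓ CMP  NZCV=0010
1: ✓ MOVGE  r2←0x0e
2: ✓ MOVHI  r3←0x6f
3: ✓ CMP  NZCV=0010
4: · ADDLS
5: · MOVLT
6: ✓ MOVNE  r0←0xe8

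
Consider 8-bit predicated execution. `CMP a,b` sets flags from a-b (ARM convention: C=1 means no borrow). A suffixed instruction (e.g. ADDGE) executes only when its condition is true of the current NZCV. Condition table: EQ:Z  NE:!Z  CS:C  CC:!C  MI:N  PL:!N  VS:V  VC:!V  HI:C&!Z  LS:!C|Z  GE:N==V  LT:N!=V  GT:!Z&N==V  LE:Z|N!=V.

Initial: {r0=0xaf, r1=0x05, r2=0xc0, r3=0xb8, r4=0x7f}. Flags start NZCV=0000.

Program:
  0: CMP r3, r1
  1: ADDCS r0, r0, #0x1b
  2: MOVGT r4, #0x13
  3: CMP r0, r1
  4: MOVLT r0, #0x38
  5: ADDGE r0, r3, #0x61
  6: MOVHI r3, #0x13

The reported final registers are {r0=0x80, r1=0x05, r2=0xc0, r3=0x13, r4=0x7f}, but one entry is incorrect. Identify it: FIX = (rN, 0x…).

[0] flags=1010 → (cmp)
[1] flags=1010 CS?T → r0=0xca
[2] flags=1010 GT?F → skip
[3] flags=1010 → (cmp)
[4] flags=1010 LT?T → r0=0x38
[5] flags=1010 GE?F → skip
[6] flags=1010 HI?T → r3=0x13

FIX = (r0, 0x38)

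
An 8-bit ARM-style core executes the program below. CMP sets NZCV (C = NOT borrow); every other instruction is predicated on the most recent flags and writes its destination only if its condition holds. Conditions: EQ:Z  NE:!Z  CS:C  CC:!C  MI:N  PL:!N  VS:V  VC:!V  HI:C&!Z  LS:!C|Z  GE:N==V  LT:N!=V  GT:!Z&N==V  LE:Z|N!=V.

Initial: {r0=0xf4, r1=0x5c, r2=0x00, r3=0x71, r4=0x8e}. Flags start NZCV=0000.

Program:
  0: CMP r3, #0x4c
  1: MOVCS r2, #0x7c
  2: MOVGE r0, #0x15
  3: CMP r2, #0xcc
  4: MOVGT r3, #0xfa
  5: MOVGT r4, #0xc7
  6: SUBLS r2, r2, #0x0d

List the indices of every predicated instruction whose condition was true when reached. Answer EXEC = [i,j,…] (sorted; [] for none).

0: ✓ CMP  NZCV=0010
1: ✓ MOVCS  r2←0x7c
2: ✓ MOVGE  r0←0x15
3: ✓ CMP  NZCV=1001
4: ✓ MOVGT  r3←0xfa
5: ✓ MOVGT  r4←0xc7
6: ✓ SUBLS  r2←0x6f

EXEC = [1,2,4,5,6]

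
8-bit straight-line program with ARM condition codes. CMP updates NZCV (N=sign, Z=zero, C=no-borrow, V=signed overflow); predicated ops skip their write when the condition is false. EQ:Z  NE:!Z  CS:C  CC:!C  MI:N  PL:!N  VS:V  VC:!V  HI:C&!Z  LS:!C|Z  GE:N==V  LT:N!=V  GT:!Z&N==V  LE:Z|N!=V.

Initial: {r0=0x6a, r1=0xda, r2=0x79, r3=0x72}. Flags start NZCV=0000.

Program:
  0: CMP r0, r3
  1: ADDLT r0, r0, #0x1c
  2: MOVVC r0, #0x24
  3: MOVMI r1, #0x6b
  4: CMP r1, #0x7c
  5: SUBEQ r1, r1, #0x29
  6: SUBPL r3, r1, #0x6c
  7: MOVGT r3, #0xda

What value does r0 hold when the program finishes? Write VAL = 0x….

0: ✓ CMP  NZCV=1000
1: ✓ ADDLT  r0←0x86
2: ✓ MOVVC  r0←0x24
3: ✓ MOVMI  r1←0x6b
4: ✓ CMP  NZCV=1000
5: · SUBEQ
6: · SUBPL
7: · MOVGT

VAL = 0x24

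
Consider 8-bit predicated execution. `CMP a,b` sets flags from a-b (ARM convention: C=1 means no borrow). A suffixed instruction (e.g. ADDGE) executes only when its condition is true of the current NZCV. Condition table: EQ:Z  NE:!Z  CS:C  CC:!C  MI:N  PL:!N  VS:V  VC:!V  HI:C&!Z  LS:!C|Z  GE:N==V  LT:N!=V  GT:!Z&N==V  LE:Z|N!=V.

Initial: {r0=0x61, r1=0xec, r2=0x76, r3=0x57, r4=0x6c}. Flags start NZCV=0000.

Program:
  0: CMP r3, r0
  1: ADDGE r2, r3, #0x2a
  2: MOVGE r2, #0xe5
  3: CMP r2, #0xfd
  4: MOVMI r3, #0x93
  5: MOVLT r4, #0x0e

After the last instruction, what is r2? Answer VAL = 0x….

VAL = 0x76

0: ✓ CMP  NZCV=1000
1: · ADDGE
2: · MOVGE
3: ✓ CMP  NZCV=0000
4: · MOVMI
5: · MOVLT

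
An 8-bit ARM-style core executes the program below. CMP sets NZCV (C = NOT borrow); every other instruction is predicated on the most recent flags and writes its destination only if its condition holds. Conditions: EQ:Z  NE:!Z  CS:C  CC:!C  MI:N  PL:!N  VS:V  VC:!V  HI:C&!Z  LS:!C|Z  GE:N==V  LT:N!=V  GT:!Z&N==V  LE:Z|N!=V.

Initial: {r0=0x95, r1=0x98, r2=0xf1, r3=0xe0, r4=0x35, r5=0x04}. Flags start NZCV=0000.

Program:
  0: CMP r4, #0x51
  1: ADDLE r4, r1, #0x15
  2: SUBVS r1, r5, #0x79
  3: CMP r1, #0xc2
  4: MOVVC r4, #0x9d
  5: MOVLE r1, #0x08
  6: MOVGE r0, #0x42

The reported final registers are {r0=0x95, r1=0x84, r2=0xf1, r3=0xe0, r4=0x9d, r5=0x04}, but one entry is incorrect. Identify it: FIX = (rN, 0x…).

0: ✓ CMP  NZCV=1000
1: ✓ ADDLE  r4←0xad
2: · SUBVS
3: ✓ CMP  NZCV=1000
4: ✓ MOVVC  r4←0x9d
5: ✓ MOVLE  r1←0x08
6: · MOVGE

FIX = (r1, 0x08)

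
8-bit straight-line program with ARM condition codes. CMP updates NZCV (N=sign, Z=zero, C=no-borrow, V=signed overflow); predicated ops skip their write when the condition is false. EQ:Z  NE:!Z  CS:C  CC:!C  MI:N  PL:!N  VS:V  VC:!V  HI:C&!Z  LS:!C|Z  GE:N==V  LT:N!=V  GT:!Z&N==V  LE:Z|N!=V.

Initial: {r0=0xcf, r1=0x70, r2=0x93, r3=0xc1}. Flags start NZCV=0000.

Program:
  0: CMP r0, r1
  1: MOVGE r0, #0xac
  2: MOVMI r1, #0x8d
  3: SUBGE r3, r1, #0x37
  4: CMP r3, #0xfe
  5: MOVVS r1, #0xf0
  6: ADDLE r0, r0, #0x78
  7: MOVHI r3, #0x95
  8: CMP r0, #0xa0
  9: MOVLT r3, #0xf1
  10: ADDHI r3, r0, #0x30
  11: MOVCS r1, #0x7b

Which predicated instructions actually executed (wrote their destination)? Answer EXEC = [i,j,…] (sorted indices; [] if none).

0: ✓ CMP  NZCV=0011
1: · MOVGE
2: · MOVMI
3: · SUBGE
4: ✓ CMP  NZCV=1000
5: · MOVVS
6: ✓ ADDLE  r0←0x47
7: · MOVHI
8: ✓ CMP  NZCV=1001
9: · MOVLT
10: · ADDHI
11: · MOVCS

EXEC = [6]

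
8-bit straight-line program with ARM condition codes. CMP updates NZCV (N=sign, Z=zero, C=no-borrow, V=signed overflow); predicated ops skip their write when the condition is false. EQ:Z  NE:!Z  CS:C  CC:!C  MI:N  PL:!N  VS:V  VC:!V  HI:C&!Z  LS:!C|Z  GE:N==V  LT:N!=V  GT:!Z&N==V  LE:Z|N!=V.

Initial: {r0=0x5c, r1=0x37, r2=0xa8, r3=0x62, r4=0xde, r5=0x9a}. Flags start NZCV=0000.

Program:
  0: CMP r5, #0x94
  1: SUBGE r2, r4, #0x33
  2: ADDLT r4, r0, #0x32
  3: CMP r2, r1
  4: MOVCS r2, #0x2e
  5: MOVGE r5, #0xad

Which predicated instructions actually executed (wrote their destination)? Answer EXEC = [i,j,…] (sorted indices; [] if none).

EXEC = [1,4]

0: ✓ CMP  NZCV=0010
1: ✓ SUBGE  r2←0xab
2: · ADDLT
3: ✓ CMP  NZCV=0011
4: ✓ MOVCS  r2←0x2e
5: · MOVGE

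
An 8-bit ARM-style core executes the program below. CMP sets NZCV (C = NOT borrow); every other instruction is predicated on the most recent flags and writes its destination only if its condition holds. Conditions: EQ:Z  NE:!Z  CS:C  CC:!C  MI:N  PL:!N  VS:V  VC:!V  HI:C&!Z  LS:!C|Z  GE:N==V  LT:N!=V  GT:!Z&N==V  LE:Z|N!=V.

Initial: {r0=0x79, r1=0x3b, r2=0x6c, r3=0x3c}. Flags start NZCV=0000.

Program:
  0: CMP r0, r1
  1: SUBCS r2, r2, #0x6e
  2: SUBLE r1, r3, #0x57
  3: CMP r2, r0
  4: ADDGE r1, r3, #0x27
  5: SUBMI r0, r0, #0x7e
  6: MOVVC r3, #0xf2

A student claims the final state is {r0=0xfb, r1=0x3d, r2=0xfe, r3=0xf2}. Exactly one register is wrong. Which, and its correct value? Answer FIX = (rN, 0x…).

FIX = (r1, 0x3b)

0: ✓ CMP  NZCV=0010
1: ✓ SUBCS  r2←0xfe
2: · SUBLE
3: ✓ CMP  NZCV=1010
4: · ADDGE
5: ✓ SUBMI  r0←0xfb
6: ✓ MOVVC  r3←0xf2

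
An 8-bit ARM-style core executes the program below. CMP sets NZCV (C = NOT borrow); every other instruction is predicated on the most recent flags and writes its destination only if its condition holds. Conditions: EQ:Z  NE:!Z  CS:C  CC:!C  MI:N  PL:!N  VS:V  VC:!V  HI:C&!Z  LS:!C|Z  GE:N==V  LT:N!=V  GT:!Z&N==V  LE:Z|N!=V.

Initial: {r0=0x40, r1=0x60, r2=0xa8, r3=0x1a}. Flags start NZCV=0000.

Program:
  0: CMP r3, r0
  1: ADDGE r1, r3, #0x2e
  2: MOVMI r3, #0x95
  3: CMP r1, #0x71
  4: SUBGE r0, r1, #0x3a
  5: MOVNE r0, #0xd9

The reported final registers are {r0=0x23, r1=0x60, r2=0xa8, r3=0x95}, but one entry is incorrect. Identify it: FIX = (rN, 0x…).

FIX = (r0, 0xd9)

0: ✓ CMP  NZCV=1000
1: · ADDGE
2: ✓ MOVMI  r3←0x95
3: ✓ CMP  NZCV=1000
4: · SUBGE
5: ✓ MOVNE  r0←0xd9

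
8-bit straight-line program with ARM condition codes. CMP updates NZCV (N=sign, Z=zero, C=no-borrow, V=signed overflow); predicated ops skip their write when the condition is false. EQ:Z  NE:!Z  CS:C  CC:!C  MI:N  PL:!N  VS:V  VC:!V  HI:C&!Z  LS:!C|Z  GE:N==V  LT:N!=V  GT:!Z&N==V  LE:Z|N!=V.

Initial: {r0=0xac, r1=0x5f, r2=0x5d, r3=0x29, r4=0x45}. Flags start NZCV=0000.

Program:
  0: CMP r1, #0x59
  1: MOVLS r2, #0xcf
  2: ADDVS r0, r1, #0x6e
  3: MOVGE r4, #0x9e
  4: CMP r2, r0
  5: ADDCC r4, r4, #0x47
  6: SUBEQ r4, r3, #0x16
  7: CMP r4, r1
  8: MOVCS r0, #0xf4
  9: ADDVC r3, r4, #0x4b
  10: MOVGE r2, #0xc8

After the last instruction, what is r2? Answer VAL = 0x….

[0] flags=0010 → (cmp)
[1] flags=0010 LS?F → skip
[2] flags=0010 VS?F → skip
[3] flags=0010 GE?T → r4=0x9e
[4] flags=1001 → (cmp)
[5] flags=1001 CC?T → r4=0xe5
[6] flags=1001 EQ?F → skip
[7] flags=1010 → (cmp)
[8] flags=1010 CS?T → r0=0xf4
[9] flags=1010 VC?T → r3=0x30
[10] flags=1010 GE?F → skip

VAL = 0x5d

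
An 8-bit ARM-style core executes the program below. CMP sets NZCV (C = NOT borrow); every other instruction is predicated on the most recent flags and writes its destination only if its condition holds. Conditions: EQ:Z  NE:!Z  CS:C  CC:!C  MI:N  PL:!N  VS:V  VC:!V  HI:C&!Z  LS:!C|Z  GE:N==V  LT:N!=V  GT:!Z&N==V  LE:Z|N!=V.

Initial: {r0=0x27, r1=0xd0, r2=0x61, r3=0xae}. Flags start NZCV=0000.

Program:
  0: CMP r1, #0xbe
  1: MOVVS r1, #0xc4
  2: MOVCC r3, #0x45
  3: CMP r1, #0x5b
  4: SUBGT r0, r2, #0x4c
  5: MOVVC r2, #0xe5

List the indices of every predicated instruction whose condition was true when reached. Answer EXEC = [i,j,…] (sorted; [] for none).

EXEC = []

[0] flags=0010 → (cmp)
[1] flags=0010 VS?F → skip
[2] flags=0010 CC?F → skip
[3] flags=0011 → (cmp)
[4] flags=0011 GT?F → skip
[5] flags=0011 VC?F → skip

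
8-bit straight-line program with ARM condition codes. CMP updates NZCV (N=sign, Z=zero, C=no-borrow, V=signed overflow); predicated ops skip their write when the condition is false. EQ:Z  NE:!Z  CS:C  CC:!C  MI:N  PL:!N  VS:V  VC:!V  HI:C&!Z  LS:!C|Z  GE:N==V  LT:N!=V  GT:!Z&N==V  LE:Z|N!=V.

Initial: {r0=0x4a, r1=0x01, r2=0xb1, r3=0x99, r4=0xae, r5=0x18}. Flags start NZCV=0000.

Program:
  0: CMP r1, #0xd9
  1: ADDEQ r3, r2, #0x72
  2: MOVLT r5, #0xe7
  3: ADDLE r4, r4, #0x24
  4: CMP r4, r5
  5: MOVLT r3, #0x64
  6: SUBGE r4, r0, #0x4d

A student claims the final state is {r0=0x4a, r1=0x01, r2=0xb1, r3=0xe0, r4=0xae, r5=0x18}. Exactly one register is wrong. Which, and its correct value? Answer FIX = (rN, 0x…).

[0] flags=0000 → (cmp)
[1] flags=0000 EQ?F → skip
[2] flags=0000 LT?F → skip
[3] flags=0000 LE?F → skip
[4] flags=1010 → (cmp)
[5] flags=1010 LT?T → r3=0x64
[6] flags=1010 GE?F → skip

FIX = (r3, 0x64)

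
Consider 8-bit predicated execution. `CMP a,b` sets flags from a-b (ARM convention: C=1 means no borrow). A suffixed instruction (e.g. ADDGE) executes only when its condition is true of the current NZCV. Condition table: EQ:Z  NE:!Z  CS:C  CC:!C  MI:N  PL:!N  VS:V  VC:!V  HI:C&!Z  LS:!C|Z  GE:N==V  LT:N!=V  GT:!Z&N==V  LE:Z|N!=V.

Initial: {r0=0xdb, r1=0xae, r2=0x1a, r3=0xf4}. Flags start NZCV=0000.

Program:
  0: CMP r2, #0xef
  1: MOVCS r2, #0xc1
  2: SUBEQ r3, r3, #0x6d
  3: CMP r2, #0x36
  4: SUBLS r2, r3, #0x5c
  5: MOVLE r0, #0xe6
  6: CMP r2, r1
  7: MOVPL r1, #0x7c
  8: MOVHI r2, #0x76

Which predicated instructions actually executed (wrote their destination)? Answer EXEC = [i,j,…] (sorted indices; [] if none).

[0] flags=0000 → (cmp)
[1] flags=0000 CS?F → skip
[2] flags=0000 EQ?F → skip
[3] flags=1000 → (cmp)
[4] flags=1000 LS?T → r2=0x98
[5] flags=1000 LE?T → r0=0xe6
[6] flags=1000 → (cmp)
[7] flags=1000 PL?F → skip
[8] flags=1000 HI?F → skip

EXEC = [4,5]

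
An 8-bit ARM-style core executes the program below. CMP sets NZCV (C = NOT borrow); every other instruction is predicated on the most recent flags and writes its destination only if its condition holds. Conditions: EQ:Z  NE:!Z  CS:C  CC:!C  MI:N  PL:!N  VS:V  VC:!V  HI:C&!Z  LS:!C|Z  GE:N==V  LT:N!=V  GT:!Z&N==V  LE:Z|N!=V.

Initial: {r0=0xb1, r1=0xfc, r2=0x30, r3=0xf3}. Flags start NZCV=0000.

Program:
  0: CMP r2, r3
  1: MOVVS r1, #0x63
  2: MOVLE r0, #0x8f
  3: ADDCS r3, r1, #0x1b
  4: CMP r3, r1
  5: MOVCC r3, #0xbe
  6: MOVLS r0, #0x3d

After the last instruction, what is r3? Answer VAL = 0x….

0: ✓ CMP  NZCV=0000
1: · MOVVS
2: · MOVLE
3: · ADDCS
4: ✓ CMP  NZCV=1000
5: ✓ MOVCC  r3←0xbe
6: ✓ MOVLS  r0←0x3d

VAL = 0xbe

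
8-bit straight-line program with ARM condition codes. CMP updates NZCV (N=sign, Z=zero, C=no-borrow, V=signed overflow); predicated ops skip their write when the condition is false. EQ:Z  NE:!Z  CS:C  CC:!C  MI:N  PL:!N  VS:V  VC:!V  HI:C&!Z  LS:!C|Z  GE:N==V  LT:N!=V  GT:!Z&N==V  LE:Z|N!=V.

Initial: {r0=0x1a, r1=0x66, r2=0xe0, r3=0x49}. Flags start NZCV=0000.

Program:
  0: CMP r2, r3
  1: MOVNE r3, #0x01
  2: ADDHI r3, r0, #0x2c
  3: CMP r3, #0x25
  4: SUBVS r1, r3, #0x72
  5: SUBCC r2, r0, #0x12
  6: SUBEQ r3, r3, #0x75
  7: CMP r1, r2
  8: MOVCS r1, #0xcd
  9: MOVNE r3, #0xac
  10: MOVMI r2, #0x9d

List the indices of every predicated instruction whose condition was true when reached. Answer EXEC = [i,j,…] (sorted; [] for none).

EXEC = [1,2,9,10]

[0] flags=1010 → (cmp)
[1] flags=1010 NE?T → r3=0x01
[2] flags=1010 HI?T → r3=0x46
[3] flags=0010 → (cmp)
[4] flags=0010 VS?F → skip
[5] flags=0010 CC?F → skip
[6] flags=0010 EQ?F → skip
[7] flags=1001 → (cmp)
[8] flags=1001 CS?F → skip
[9] flags=1001 NE?T → r3=0xac
[10] flags=1001 MI?T → r2=0x9d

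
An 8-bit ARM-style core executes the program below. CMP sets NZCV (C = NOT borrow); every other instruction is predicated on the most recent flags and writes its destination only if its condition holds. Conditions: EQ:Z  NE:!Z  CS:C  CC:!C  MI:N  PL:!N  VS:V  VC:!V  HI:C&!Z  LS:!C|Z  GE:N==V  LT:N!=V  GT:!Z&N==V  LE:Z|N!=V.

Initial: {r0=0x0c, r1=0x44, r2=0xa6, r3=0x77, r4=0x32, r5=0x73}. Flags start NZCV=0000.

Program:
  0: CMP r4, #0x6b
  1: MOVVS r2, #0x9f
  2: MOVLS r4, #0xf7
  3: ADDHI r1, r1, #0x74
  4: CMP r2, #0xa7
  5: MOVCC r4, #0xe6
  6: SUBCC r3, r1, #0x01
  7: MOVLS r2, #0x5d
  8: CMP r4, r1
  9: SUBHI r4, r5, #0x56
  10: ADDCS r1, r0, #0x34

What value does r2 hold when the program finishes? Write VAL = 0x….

VAL = 0x5d

0: ✓ CMP  NZCV=1000
1: · MOVVS
2: ✓ MOVLS  r4←0xf7
3: · ADDHI
4: ✓ CMP  NZCV=1000
5: ✓ MOVCC  r4←0xe6
6: ✓ SUBCC  r3←0x43
7: ✓ MOVLS  r2←0x5d
8: ✓ CMP  NZCV=1010
9: ✓ SUBHI  r4←0x1d
10: ✓ ADDCS  r1←0x40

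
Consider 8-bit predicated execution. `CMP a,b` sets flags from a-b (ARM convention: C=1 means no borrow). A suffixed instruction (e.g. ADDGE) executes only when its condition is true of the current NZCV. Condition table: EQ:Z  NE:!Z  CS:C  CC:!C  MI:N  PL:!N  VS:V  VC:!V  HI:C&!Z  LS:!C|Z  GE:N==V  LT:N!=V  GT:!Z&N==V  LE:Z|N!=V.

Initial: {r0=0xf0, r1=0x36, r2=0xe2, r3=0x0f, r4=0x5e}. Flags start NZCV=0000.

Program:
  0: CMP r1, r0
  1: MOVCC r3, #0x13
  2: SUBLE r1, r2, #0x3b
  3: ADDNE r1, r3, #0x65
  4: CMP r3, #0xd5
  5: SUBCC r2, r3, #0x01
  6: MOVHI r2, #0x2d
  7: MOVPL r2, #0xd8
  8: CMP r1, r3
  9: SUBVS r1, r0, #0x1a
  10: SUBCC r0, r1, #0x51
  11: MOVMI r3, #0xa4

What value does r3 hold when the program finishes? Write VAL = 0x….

0: ✓ CMP  NZCV=0000
1: ✓ MOVCC  r3←0x13
2: · SUBLE
3: ✓ ADDNE  r1←0x78
4: ✓ CMP  NZCV=0000
5: ✓ SUBCC  r2←0x12
6: · MOVHI
7: ✓ MOVPL  r2←0xd8
8: ✓ CMP  NZCV=0010
9: · SUBVS
10: · SUBCC
11: · MOVMI

VAL = 0x13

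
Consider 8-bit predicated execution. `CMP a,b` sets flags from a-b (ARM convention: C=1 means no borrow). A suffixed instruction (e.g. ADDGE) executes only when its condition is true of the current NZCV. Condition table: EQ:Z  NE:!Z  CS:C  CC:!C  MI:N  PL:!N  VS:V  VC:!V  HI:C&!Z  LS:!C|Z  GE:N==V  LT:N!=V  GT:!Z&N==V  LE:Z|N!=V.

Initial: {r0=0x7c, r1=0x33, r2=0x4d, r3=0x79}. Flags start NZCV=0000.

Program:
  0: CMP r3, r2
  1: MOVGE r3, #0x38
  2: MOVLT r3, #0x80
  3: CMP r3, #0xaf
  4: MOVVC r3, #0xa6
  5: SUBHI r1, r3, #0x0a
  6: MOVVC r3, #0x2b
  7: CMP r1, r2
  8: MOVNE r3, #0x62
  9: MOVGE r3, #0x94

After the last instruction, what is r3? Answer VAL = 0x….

VAL = 0x62

[0] flags=0010 → (cmp)
[1] flags=0010 GE?T → r3=0x38
[2] flags=0010 LT?F → skip
[3] flags=1001 → (cmp)
[4] flags=1001 VC?F → skip
[5] flags=1001 HI?F → skip
[6] flags=1001 VC?F → skip
[7] flags=1000 → (cmp)
[8] flags=1000 NE?T → r3=0x62
[9] flags=1000 GE?F → skip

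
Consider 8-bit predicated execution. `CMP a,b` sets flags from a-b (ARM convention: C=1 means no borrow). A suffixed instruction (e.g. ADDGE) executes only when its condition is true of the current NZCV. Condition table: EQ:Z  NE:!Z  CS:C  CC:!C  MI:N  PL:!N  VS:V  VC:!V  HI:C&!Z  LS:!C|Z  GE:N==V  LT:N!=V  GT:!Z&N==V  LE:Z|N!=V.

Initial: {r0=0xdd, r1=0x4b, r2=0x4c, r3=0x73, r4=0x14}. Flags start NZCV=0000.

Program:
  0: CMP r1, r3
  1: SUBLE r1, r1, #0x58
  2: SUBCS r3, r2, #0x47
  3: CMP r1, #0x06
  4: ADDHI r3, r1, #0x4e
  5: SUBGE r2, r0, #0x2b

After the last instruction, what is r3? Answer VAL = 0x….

0: ✓ CMP  NZCV=1000
1: ✓ SUBLE  r1←0xf3
2: · SUBCS
3: ✓ CMP  NZCV=1010
4: ✓ ADDHI  r3←0x41
5: · SUBGE

VAL = 0x41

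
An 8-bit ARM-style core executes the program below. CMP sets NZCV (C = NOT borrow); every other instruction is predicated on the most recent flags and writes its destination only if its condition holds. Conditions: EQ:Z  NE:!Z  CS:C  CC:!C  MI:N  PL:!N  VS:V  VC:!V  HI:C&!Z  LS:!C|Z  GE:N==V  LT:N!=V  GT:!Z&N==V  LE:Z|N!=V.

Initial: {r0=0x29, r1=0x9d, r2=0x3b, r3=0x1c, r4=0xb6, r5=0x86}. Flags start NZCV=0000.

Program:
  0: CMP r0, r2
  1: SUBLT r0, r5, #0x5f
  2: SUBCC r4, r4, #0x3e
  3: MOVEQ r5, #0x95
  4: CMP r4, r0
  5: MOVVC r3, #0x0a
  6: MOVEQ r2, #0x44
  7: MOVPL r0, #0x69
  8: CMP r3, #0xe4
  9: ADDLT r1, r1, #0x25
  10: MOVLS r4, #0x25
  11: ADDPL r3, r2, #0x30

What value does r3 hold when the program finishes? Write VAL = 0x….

0: ✓ CMP  NZCV=1000
1: ✓ SUBLT  r0←0x27
2: ✓ SUBCC  r4←0x78
3: · MOVEQ
4: ✓ CMP  NZCV=0010
5: ✓ MOVVC  r3←0x0a
6: · MOVEQ
7: ✓ MOVPL  r0←0x69
8: ✓ CMP  NZCV=0000
9: · ADDLT
10: ✓ MOVLS  r4←0x25
11: ✓ ADDPL  r3←0x6b

VAL = 0x6b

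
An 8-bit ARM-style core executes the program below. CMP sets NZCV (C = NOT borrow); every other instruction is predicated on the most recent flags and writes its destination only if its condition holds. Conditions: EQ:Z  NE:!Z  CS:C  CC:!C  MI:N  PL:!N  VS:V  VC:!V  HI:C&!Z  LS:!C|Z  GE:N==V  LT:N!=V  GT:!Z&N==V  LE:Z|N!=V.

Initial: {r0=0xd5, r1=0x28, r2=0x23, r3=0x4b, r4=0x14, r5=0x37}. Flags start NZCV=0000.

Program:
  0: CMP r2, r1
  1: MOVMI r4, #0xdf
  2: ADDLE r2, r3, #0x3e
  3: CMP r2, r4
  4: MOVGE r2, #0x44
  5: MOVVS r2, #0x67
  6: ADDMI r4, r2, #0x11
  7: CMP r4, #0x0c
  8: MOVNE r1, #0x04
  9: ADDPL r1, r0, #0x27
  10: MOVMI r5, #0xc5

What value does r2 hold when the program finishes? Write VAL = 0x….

[0] flags=1000 → (cmp)
[1] flags=1000 MI?T → r4=0xdf
[2] flags=1000 LE?T → r2=0x89
[3] flags=1000 → (cmp)
[4] flags=1000 GE?F → skip
[5] flags=1000 VS?F → skip
[6] flags=1000 MI?T → r4=0x9a
[7] flags=1010 → (cmp)
[8] flags=1010 NE?T → r1=0x04
[9] flags=1010 PL?F → skip
[10] flags=1010 MI?T → r5=0xc5

VAL = 0x89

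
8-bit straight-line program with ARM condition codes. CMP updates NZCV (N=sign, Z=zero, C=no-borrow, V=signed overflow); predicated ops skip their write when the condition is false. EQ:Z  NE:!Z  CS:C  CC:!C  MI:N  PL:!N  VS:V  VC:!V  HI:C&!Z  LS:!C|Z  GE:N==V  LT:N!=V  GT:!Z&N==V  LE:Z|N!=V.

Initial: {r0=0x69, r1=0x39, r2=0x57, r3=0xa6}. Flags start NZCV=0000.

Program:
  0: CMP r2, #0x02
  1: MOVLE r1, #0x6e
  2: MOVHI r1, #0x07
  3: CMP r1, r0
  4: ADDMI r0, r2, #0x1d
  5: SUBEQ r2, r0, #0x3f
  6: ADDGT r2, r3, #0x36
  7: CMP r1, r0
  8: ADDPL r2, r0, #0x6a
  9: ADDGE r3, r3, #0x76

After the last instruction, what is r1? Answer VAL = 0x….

VAL = 0x07

0: ✓ CMP  NZCV=0010
1: · MOVLE
2: ✓ MOVHI  r1←0x07
3: ✓ CMP  NZCV=1000
4: ✓ ADDMI  r0←0x74
5: · SUBEQ
6: · ADDGT
7: ✓ CMP  NZCV=1000
8: · ADDPL
9: · ADDGE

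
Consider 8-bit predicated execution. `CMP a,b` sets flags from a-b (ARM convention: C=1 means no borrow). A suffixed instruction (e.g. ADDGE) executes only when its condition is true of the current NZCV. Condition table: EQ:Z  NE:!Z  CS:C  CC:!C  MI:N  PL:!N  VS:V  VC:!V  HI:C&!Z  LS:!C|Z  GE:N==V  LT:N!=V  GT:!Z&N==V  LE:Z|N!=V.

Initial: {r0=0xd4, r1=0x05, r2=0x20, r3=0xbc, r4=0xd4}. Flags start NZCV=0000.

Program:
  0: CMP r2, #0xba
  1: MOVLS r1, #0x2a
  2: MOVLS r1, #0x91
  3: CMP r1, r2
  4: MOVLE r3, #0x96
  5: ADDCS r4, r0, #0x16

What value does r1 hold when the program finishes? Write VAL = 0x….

VAL = 0x91

0: ✓ CMP  NZCV=0000
1: ✓ MOVLS  r1←0x2a
2: ✓ MOVLS  r1←0x91
3: ✓ CMP  NZCV=0011
4: ✓ MOVLE  r3←0x96
5: ✓ ADDCS  r4←0xea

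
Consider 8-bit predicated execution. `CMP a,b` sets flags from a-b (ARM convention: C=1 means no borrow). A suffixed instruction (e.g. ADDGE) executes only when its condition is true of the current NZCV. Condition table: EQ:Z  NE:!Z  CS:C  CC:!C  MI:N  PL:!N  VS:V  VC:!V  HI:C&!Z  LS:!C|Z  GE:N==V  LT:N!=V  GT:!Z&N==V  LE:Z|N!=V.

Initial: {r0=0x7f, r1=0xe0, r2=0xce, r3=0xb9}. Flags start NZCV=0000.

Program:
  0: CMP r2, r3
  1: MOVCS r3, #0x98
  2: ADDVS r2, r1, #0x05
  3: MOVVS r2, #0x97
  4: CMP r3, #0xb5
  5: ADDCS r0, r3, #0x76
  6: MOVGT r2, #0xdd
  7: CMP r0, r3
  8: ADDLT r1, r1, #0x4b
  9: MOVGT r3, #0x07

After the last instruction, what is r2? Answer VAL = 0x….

[0] flags=0010 → (cmp)
[1] flags=0010 CS?T → r3=0x98
[2] flags=0010 VS?F → skip
[3] flags=0010 VS?F → skip
[4] flags=1000 → (cmp)
[5] flags=1000 CS?F → skip
[6] flags=1000 GT?F → skip
[7] flags=1001 → (cmp)
[8] flags=1001 LT?F → skip
[9] flags=1001 GT?T → r3=0x07

VAL = 0xce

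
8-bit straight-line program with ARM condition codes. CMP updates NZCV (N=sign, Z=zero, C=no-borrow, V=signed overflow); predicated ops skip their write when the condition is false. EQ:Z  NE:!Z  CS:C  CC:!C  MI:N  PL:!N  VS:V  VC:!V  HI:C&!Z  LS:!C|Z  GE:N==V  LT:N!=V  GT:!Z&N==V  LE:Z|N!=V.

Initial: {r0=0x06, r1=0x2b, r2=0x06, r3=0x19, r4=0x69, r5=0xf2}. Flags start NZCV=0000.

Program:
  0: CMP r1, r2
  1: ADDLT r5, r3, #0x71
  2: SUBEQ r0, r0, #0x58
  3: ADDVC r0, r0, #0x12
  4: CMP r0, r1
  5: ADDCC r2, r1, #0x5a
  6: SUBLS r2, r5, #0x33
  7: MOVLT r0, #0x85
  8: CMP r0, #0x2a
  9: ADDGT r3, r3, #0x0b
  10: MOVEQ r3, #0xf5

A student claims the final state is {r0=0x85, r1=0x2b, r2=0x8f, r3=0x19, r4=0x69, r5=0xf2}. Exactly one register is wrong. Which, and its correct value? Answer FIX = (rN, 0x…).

FIX = (r2, 0xbf)

[0] flags=0010 → (cmp)
[1] flags=0010 LT?F → skip
[2] flags=0010 EQ?F → skip
[3] flags=0010 VC?T → r0=0x18
[4] flags=1000 → (cmp)
[5] flags=1000 CC?T → r2=0x85
[6] flags=1000 LS?T → r2=0xbf
[7] flags=1000 LT?T → r0=0x85
[8] flags=0011 → (cmp)
[9] flags=0011 GT?F → skip
[10] flags=0011 EQ?F → skip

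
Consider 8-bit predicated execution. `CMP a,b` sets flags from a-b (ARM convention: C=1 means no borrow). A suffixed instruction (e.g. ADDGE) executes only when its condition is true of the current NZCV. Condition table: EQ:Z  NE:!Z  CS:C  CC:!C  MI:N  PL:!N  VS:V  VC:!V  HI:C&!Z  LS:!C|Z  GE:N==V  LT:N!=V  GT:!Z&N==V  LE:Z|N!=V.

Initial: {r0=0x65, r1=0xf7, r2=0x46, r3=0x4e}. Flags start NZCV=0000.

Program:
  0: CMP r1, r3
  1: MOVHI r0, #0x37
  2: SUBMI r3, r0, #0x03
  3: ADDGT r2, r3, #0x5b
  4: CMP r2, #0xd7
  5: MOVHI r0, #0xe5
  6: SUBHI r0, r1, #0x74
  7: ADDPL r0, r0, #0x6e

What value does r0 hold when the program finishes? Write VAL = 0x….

0: ✓ CMP  NZCV=1010
1: ✓ MOVHI  r0←0x37
2: ✓ SUBMI  r3←0x34
3: · ADDGT
4: ✓ CMP  NZCV=0000
5: · MOVHI
6: · SUBHI
7: ✓ ADDPL  r0←0xa5

VAL = 0xa5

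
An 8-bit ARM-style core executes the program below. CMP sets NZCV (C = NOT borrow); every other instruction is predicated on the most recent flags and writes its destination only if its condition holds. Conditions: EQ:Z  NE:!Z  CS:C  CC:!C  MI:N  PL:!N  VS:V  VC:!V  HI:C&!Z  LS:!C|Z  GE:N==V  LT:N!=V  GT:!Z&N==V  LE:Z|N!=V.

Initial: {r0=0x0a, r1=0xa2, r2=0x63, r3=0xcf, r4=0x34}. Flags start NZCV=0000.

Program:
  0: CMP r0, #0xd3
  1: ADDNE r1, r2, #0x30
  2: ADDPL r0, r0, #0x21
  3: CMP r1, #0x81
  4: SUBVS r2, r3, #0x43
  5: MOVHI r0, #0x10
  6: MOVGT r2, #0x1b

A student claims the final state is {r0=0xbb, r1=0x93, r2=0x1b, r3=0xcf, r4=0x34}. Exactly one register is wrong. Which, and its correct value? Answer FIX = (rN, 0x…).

FIX = (r0, 0x10)

0: ✓ CMP  NZCV=0000
1: ✓ ADDNE  r1←0x93
2: ✓ ADDPL  r0←0x2b
3: ✓ CMP  NZCV=0010
4: · SUBVS
5: ✓ MOVHI  r0←0x10
6: ✓ MOVGT  r2←0x1b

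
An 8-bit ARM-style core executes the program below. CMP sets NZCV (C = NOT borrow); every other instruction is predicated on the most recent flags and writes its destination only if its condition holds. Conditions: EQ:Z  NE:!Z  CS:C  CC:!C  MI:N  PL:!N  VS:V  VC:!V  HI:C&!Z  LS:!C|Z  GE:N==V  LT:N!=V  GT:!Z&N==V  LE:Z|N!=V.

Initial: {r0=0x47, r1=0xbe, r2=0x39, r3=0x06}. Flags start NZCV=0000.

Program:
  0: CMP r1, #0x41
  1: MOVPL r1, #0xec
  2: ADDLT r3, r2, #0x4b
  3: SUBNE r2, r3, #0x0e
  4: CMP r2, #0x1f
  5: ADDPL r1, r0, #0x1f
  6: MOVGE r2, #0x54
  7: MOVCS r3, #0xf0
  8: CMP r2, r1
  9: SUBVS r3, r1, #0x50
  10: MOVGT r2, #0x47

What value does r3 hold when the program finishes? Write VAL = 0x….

VAL = 0xf0

[0] flags=0011 → (cmp)
[1] flags=0011 PL?T → r1=0xec
[2] flags=0011 LT?T → r3=0x84
[3] flags=0011 NE?T → r2=0x76
[4] flags=0010 → (cmp)
[5] flags=0010 PL?T → r1=0x66
[6] flags=0010 GE?T → r2=0x54
[7] flags=0010 CS?T → r3=0xf0
[8] flags=1000 → (cmp)
[9] flags=1000 VS?F → skip
[10] flags=1000 GT?F → skip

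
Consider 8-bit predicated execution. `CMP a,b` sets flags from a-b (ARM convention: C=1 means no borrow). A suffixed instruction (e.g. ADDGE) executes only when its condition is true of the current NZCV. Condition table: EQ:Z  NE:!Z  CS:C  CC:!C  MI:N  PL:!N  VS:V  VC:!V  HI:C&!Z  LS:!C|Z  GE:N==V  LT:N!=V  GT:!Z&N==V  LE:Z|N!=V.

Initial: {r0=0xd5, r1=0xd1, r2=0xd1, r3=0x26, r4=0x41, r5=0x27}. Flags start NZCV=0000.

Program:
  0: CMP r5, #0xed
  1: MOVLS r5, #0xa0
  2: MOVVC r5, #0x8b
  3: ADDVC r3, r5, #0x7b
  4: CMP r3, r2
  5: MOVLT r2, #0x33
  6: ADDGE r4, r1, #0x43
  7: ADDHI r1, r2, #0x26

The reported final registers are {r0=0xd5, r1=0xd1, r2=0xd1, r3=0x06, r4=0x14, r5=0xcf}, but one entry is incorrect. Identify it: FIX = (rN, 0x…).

FIX = (r5, 0x8b)

0: ✓ CMP  NZCV=0000
1: ✓ MOVLS  r5←0xa0
2: ✓ MOVVC  r5←0x8b
3: ✓ ADDVC  r3←0x06
4: ✓ CMP  NZCV=0000
5: · MOVLT
6: ✓ ADDGE  r4←0x14
7: · ADDHI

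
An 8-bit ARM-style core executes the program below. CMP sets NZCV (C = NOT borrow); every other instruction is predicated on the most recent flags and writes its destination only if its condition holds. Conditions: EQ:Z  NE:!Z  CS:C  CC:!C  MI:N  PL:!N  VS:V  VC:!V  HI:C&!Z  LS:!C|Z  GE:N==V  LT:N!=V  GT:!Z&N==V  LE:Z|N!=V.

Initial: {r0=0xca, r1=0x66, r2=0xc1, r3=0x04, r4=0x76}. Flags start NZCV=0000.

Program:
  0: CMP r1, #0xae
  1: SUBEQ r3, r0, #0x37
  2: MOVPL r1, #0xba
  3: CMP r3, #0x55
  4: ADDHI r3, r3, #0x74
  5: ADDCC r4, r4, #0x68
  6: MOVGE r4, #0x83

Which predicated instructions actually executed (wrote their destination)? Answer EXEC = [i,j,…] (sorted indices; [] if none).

EXEC = [5]

0: ✓ CMP  NZCV=1001
1: · SUBEQ
2: · MOVPL
3: ✓ CMP  NZCV=1000
4: · ADDHI
5: ✓ ADDCC  r4←0xde
6: · MOVGE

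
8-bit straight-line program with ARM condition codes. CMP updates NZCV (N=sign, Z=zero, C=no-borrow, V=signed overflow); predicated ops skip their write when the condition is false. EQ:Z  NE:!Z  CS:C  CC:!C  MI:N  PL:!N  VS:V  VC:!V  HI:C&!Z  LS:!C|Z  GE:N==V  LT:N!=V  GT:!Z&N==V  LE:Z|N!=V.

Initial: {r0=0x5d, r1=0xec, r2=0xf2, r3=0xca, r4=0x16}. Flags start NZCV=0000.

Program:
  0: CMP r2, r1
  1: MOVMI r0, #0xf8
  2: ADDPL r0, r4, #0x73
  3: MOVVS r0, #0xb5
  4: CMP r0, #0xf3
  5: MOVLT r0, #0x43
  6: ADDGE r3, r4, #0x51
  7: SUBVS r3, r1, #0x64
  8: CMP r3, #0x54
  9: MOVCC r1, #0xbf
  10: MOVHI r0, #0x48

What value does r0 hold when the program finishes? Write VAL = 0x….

VAL = 0x48

0: ✓ CMP  NZCV=0010
1: · MOVMI
2: ✓ ADDPL  r0←0x89
3: · MOVVS
4: ✓ CMP  NZCV=1000
5: ✓ MOVLT  r0←0x43
6: · ADDGE
7: · SUBVS
8: ✓ CMP  NZCV=0011
9: · MOVCC
10: ✓ MOVHI  r0←0x48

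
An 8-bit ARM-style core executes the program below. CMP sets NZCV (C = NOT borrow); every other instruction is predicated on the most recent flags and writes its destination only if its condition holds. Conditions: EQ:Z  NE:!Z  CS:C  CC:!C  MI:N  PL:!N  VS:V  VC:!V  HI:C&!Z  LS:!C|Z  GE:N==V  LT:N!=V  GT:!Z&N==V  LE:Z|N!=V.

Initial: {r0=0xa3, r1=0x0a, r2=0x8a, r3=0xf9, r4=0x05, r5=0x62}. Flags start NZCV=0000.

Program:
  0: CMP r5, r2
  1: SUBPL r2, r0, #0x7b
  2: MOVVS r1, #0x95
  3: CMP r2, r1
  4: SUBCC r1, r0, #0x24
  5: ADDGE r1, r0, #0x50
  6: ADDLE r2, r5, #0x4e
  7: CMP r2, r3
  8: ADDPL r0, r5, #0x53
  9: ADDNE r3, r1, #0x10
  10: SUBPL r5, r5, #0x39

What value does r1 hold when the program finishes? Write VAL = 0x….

VAL = 0x7f

[0] flags=1001 → (cmp)
[1] flags=1001 PL?F → skip
[2] flags=1001 VS?T → r1=0x95
[3] flags=1000 → (cmp)
[4] flags=1000 CC?T → r1=0x7f
[5] flags=1000 GE?F → skip
[6] flags=1000 LE?T → r2=0xb0
[7] flags=1000 → (cmp)
[8] flags=1000 PL?F → skip
[9] flags=1000 NE?T → r3=0x8f
[10] flags=1000 PL?F → skip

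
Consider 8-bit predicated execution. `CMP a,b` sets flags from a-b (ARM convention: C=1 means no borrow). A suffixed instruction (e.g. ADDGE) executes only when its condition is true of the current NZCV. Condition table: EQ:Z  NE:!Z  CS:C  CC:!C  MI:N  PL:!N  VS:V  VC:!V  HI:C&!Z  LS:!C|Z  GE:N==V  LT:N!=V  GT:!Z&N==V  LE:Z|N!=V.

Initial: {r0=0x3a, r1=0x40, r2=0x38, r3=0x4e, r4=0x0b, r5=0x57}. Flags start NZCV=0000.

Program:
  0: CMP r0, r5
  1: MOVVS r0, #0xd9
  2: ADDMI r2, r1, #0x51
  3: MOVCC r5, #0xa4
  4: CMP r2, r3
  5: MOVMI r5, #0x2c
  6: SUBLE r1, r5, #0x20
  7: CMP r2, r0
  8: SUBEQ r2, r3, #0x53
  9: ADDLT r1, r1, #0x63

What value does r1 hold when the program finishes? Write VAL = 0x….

0: ✓ CMP  NZCV=1000
1: · MOVVS
2: ✓ ADDMI  r2←0x91
3: ✓ MOVCC  r5←0xa4
4: ✓ CMP  NZCV=0011
5: · MOVMI
6: ✓ SUBLE  r1←0x84
7: ✓ CMP  NZCV=0011
8: · SUBEQ
9: ✓ ADDLT  r1←0xe7

VAL = 0xe7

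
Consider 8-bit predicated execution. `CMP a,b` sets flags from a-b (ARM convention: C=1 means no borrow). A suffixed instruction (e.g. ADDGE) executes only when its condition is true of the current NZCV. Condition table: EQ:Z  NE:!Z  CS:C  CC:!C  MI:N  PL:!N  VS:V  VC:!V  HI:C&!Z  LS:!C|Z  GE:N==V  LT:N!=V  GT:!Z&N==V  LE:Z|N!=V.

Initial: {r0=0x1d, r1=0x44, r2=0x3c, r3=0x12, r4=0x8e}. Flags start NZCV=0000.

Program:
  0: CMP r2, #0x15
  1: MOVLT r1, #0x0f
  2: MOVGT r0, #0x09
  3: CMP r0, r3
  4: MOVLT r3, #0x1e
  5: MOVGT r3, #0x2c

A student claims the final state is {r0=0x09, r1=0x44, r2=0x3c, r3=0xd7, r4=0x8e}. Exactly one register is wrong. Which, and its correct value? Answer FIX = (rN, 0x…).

FIX = (r3, 0x1e)

0: ✓ CMP  NZCV=0010
1: · MOVLT
2: ✓ MOVGT  r0←0x09
3: ✓ CMP  NZCV=1000
4: ✓ MOVLT  r3←0x1e
5: · MOVGT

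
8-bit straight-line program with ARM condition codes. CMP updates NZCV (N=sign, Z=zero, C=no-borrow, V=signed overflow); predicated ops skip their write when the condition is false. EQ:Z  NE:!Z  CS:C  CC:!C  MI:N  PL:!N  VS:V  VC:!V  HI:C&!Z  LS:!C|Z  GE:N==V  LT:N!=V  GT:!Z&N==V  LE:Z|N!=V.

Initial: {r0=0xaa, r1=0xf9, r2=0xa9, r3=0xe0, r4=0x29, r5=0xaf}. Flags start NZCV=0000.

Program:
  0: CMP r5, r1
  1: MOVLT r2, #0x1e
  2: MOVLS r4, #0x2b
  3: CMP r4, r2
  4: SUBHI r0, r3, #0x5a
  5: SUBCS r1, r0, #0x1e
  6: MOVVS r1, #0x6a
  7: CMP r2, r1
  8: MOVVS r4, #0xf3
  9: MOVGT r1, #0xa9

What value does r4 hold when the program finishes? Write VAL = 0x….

[0] flags=1000 → (cmp)
[1] flags=1000 LT?T → r2=0x1e
[2] flags=1000 LS?T → r4=0x2b
[3] flags=0010 → (cmp)
[4] flags=0010 HI?T → r0=0x86
[5] flags=0010 CS?T → r1=0x68
[6] flags=0010 VS?F → skip
[7] flags=1000 → (cmp)
[8] flags=1000 VS?F → skip
[9] flags=1000 GT?F → skip

VAL = 0x2b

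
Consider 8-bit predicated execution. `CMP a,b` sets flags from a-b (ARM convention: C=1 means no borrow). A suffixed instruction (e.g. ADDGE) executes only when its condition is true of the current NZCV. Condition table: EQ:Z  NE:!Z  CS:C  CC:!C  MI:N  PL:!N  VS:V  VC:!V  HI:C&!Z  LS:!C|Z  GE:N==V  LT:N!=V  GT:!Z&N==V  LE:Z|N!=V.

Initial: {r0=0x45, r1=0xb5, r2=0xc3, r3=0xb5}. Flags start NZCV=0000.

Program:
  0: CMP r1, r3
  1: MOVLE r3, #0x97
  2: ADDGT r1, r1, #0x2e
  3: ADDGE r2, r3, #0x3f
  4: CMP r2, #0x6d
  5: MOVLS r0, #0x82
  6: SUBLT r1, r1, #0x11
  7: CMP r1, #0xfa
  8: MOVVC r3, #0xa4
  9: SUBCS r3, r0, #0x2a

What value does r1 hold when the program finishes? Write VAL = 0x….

VAL = 0xa4

0: ✓ CMP  NZCV=0110
1: ✓ MOVLE  r3←0x97
2: · ADDGT
3: ✓ ADDGE  r2←0xd6
4: ✓ CMP  NZCV=0011
5: · MOVLS
6: ✓ SUBLT  r1←0xa4
7: ✓ CMP  NZCV=1000
8: ✓ MOVVC  r3←0xa4
9: · SUBCS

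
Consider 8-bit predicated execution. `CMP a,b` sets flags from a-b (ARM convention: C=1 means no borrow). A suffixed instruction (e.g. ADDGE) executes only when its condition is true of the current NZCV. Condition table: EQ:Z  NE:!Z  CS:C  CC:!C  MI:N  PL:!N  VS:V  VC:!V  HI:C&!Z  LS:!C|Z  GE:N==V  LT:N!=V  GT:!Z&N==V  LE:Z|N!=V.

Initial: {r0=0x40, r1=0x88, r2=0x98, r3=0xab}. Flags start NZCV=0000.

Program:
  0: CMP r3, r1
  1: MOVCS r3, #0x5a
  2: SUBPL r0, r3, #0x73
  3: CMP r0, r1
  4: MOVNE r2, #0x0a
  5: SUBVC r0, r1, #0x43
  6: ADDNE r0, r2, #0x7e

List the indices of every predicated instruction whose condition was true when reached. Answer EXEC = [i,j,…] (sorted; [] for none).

EXEC = [1,2,4,5,6]

[0] flags=0010 → (cmp)
[1] flags=0010 CS?T → r3=0x5a
[2] flags=0010 PL?T → r0=0xe7
[3] flags=0010 → (cmp)
[4] flags=0010 NE?T → r2=0x0a
[5] flags=0010 VC?T → r0=0x45
[6] flags=0010 NE?T → r0=0x88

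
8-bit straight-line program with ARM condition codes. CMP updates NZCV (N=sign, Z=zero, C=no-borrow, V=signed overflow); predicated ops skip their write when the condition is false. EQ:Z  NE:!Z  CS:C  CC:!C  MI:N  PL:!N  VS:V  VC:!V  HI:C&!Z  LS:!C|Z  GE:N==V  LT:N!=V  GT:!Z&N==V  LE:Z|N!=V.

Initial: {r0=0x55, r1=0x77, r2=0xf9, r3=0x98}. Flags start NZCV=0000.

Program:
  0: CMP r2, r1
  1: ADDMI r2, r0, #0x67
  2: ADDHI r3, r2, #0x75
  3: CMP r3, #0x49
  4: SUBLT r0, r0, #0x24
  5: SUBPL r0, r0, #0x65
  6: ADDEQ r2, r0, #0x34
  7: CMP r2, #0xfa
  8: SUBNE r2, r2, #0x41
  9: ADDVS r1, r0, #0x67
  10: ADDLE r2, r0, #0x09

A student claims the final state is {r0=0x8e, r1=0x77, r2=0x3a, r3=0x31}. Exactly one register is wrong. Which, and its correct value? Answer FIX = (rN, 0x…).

0: ✓ CMP  NZCV=1010
1: ✓ ADDMI  r2←0xbc
2: ✓ ADDHI  r3←0x31
3: ✓ CMP  NZCV=1000
4: ✓ SUBLT  r0←0x31
5: · SUBPL
6: · ADDEQ
7: ✓ CMP  NZCV=1000
8: ✓ SUBNE  r2←0x7b
9: · ADDVS
10: ✓ ADDLE  r2←0x3a

FIX = (r0, 0x31)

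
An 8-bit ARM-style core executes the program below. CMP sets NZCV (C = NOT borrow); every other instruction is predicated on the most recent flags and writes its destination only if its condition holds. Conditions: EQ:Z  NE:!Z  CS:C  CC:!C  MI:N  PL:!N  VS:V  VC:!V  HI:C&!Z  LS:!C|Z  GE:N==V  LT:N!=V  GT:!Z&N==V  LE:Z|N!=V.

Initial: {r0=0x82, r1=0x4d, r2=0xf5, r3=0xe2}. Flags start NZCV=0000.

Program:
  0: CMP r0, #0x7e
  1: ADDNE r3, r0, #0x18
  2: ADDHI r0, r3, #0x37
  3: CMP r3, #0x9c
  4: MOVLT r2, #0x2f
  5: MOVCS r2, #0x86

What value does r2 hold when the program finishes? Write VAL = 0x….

VAL = 0x2f

0: ✓ CMP  NZCV=0011
1: ✓ ADDNE  r3←0x9a
2: ✓ ADDHI  r0←0xd1
3: ✓ CMP  NZCV=1000
4: ✓ MOVLT  r2←0x2f
5: · MOVCS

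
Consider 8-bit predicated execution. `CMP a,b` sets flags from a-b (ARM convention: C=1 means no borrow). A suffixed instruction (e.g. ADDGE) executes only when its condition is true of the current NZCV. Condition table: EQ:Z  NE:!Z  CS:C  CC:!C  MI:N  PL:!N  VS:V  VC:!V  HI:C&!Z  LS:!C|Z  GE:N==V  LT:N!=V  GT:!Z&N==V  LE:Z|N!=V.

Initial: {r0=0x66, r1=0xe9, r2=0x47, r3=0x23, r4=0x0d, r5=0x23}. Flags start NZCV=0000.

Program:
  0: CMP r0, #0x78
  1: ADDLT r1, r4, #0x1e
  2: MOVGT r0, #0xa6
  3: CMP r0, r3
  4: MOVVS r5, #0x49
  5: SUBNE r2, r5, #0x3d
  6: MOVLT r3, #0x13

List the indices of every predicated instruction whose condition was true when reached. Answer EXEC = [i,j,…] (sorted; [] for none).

EXEC = [1,5]

[0] flags=1000 → (cmp)
[1] flags=1000 LT?T → r1=0x2b
[2] flags=1000 GT?F → skip
[3] flags=0010 → (cmp)
[4] flags=0010 VS?F → skip
[5] flags=0010 NE?T → r2=0xe6
[6] flags=0010 LT?F → skip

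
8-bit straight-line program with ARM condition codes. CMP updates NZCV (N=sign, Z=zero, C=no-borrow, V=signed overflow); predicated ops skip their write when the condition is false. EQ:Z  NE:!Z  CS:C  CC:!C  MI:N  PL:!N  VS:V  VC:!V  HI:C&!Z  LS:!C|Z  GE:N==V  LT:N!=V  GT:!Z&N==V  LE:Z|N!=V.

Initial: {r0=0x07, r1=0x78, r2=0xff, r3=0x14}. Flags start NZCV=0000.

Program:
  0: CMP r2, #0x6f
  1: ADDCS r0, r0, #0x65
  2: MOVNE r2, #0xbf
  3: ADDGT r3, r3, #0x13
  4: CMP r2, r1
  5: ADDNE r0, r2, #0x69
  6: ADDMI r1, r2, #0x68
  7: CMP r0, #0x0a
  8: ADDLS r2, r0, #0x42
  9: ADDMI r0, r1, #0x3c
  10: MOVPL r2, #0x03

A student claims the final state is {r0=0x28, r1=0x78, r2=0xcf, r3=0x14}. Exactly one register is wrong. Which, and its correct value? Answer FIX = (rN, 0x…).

0: ✓ CMP  NZCV=1010
1: ✓ ADDCS  r0←0x6c
2: ✓ MOVNE  r2←0xbf
3: · ADDGT
4: ✓ CMP  NZCV=0011
5: ✓ ADDNE  r0←0x28
6: · ADDMI
7: ✓ CMP  NZCV=0010
8: · ADDLS
9: · ADDMI
10: ✓ MOVPL  r2←0x03

FIX = (r2, 0x03)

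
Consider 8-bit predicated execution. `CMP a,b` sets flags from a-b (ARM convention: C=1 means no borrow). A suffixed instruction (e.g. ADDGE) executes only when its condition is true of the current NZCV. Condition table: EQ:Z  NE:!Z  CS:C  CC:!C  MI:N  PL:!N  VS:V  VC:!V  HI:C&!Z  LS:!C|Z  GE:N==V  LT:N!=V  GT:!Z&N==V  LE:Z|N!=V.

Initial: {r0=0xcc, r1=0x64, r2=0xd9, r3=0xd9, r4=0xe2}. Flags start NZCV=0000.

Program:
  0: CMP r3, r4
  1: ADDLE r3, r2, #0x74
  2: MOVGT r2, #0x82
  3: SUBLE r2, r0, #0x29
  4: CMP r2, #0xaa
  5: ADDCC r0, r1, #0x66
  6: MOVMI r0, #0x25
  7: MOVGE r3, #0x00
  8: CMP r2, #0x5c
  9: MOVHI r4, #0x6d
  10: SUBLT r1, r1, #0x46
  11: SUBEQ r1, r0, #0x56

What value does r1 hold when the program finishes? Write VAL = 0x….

0: ✓ CMP  NZCV=1000
1: ✓ ADDLE  r3←0x4d
2: · MOVGT
3: ✓ SUBLE  r2←0xa3
4: ✓ CMP  NZCV=1000
5: ✓ ADDCC  r0←0xca
6: ✓ MOVMI  r0←0x25
7: · MOVGE
8: ✓ CMP  NZCV=0011
9: ✓ MOVHI  r4←0x6d
10: ✓ SUBLT  r1←0x1e
11: · SUBEQ

VAL = 0x1e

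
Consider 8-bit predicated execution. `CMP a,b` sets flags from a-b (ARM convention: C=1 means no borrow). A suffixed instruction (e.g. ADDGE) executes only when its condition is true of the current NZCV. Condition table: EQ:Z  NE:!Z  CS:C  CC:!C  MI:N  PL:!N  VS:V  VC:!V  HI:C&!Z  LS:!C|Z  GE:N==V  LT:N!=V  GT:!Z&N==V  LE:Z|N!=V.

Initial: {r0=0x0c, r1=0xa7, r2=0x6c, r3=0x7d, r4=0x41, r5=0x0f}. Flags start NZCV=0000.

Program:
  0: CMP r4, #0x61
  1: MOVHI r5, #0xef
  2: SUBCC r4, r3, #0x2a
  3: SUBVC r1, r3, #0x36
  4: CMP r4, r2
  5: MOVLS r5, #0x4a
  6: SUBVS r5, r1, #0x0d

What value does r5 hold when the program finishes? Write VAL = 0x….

VAL = 0x4a

0: ✓ CMP  NZCV=1000
1: · MOVHI
2: ✓ SUBCC  r4←0x53
3: ✓ SUBVC  r1←0x47
4: ✓ CMP  NZCV=1000
5: ✓ MOVLS  r5←0x4a
6: · SUBVS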